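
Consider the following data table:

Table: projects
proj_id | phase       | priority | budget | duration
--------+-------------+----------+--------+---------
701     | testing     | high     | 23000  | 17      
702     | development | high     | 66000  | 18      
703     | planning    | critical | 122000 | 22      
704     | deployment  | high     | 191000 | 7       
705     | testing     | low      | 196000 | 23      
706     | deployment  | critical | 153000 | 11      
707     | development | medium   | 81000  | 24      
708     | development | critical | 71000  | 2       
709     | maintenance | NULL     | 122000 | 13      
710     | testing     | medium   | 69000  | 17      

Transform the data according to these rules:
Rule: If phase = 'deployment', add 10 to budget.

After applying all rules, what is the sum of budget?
1094020

Step 1: Count records where phase = 'deployment': 2
Step 2: Total bonus added: 2 × 10 = 20
Step 3: Original sum of budget: 1094000
Step 4: Final sum = 1094000 + 20 = 1094020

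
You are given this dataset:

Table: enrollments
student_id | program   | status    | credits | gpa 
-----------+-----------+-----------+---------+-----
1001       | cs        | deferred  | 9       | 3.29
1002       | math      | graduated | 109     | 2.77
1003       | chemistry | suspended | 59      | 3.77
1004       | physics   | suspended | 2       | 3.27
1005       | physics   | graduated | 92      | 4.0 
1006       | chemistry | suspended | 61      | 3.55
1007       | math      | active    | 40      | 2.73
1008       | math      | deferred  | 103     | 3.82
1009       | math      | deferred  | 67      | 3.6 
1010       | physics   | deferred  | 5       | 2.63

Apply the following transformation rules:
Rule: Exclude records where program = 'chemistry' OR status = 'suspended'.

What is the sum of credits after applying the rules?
425

Step 1: Find records where program = 'chemistry' OR status = 'suspended'
Step 2: 3 records match, summing to 122
Step 3: Original sum: 547
Step 4: Remaining sum = 547 - 122 = 425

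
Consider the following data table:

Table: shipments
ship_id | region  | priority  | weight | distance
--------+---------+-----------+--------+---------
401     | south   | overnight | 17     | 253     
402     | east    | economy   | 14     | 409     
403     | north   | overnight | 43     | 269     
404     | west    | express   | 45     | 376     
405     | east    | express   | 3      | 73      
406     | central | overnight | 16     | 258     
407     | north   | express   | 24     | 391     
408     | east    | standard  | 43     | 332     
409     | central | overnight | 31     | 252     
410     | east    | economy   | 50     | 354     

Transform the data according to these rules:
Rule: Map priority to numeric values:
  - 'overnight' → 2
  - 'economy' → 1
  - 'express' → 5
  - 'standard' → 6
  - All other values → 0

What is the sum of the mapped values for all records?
31

Step 1: Apply mapping to each record
Step 2: Count by status:
  'overnight': 4 records × 2 = 8
  'economy': 2 records × 1 = 2
  'express': 3 records × 5 = 15
  'standard': 1 records × 6 = 6
Step 3: Sum all mapped values = 31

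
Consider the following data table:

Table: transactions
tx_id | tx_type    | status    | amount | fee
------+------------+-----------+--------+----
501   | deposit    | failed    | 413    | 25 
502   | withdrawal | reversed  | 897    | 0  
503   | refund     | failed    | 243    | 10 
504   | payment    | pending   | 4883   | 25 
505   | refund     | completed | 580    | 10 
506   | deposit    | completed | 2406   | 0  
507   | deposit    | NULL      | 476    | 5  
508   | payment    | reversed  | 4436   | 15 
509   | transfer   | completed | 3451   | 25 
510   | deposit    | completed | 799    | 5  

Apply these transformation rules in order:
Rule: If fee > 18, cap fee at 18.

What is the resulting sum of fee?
99

Step 1: 3 records have fee > 18
Step 2: These records originally summed to 75
Step 3: After capping: 3 × 18 = 54
Step 4: Unaffected records sum: 45
Step 5: Final sum = 54 + 45 = 99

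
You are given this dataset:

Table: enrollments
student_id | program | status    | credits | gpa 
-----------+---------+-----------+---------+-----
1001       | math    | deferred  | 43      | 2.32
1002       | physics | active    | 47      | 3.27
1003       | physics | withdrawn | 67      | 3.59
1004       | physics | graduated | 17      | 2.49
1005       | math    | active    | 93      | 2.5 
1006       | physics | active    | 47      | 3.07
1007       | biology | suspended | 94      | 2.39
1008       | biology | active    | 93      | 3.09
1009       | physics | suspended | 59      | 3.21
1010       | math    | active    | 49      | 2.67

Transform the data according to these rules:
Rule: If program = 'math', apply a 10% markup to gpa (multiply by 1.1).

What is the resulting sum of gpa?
29.35

Step 1: Records with program = 'math' have total gpa = 7.49
Step 2: Apply multiplier: 7.49 × 1.1 = 8.24
Step 3: Other records total: 21.11
Step 4: Final sum = 8.24 + 21.11 = 29.35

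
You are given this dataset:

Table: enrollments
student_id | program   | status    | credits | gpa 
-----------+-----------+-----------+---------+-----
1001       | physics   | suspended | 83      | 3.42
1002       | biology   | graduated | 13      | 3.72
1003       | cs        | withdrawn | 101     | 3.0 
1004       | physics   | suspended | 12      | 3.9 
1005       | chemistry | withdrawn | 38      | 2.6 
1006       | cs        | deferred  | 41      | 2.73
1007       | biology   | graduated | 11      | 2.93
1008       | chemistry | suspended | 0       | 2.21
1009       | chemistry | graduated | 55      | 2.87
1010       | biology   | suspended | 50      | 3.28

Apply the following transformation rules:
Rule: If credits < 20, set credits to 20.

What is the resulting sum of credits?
448

Step 1: 4 records have credits < 20
Step 2: These records originally summed to 36
Step 3: After setting to minimum: 4 × 20 = 80
Step 4: Unaffected records sum: 368
Step 5: Final sum = 80 + 368 = 448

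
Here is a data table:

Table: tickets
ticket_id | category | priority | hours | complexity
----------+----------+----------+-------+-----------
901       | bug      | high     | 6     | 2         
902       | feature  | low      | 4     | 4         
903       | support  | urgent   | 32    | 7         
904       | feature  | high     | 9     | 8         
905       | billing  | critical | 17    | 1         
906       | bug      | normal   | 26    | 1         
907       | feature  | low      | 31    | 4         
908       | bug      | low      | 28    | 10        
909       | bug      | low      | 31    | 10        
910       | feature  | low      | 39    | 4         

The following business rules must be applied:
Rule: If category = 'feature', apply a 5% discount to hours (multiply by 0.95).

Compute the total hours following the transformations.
218.85

Step 1: Records with category = 'feature' have total hours = 83
Step 2: Apply multiplier: 83 × 0.95 = 78.85
Step 3: Other records total: 140
Step 4: Final sum = 78.85 + 140 = 218.85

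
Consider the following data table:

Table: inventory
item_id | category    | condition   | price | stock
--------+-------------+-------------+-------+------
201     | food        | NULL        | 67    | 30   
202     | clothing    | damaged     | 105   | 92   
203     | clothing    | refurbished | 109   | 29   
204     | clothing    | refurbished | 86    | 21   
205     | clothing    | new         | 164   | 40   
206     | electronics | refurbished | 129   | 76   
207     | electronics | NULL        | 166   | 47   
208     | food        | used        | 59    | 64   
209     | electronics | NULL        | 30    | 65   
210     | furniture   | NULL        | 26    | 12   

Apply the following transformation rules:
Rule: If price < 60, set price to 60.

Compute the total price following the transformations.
1006

Step 1: 3 records have price < 60
Step 2: These records originally summed to 115
Step 3: After setting to minimum: 3 × 60 = 180
Step 4: Unaffected records sum: 826
Step 5: Final sum = 180 + 826 = 1006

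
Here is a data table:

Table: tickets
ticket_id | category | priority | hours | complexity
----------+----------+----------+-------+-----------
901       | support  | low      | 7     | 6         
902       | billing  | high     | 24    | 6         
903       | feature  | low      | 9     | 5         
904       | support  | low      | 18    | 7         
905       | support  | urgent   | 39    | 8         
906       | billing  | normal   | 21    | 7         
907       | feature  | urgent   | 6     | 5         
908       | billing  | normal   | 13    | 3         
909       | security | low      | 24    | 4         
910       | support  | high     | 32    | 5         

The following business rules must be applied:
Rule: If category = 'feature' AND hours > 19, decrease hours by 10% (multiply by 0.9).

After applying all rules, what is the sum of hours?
193

Step 1: Find records where category = 'feature' AND hours > 19
Step 2: 0 records match, summing to 0
Step 3: After multiplier: 0 × 0.9 = 0.0
Step 4: Unaffected records sum: 193
Step 5: Final sum = 0.0 + 193 = 193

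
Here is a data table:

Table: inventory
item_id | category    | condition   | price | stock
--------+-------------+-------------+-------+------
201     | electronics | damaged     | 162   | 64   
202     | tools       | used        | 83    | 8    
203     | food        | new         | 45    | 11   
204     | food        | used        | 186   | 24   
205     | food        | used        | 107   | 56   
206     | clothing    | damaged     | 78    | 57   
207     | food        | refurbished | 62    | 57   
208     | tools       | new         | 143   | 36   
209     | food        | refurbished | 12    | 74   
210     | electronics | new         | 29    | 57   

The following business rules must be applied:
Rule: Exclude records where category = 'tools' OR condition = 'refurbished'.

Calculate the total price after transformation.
607

Step 1: Find records where category = 'tools' OR condition = 'refurbished'
Step 2: 4 records match, summing to 300
Step 3: Original sum: 907
Step 4: Remaining sum = 907 - 300 = 607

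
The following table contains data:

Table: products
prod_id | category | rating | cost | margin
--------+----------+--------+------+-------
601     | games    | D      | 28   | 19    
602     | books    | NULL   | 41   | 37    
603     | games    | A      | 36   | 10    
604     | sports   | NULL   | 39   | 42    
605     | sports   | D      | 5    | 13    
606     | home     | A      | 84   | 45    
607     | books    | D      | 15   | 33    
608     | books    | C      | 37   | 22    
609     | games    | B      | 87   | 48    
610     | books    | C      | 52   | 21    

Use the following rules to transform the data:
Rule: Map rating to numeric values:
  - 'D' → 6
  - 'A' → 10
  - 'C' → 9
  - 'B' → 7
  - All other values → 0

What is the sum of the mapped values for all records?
63

Step 1: Apply mapping to each record
Step 2: Count by status:
  'D': 3 records × 6 = 18
  'A': 2 records × 10 = 20
  'C': 2 records × 9 = 18
  'B': 1 records × 7 = 7
Step 3: Sum all mapped values = 63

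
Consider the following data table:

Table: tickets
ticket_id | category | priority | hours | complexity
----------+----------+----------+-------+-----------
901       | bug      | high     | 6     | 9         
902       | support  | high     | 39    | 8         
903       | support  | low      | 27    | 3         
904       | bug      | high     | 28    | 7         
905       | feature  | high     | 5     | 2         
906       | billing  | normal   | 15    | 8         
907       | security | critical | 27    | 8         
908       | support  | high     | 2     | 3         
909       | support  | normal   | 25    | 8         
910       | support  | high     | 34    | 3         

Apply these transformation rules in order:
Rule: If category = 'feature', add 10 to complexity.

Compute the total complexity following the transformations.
69

Step 1: Count records where category = 'feature': 1
Step 2: Total bonus added: 1 × 10 = 10
Step 3: Original sum of complexity: 59
Step 4: Final sum = 59 + 10 = 69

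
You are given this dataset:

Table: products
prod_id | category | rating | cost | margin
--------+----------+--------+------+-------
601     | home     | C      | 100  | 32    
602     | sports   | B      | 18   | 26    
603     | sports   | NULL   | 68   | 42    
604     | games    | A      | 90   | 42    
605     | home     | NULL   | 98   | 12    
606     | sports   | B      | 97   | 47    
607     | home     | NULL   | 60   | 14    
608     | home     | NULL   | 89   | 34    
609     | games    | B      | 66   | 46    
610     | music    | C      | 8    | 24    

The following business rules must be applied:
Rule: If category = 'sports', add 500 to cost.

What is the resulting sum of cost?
2194

Step 1: Count records where category = 'sports': 3
Step 2: Total bonus added: 3 × 500 = 1500
Step 3: Original sum of cost: 694
Step 4: Final sum = 694 + 1500 = 2194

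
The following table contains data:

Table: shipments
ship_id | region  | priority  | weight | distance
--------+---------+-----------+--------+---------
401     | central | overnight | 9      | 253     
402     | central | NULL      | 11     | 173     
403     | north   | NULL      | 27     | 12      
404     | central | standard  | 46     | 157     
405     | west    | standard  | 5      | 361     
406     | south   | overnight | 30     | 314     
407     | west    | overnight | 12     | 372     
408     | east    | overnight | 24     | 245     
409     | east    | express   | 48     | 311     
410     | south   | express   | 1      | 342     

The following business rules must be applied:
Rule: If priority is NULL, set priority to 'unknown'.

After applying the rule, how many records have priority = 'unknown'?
2

Step 1: Count records where priority IS NULL
Step 2: Found 2 records with NULL priority
Step 3: These records will have priority set to 'unknown'
Step 4: Records already having priority = 'unknown': 0
Step 5: Answer: 2 + 0 = 2 records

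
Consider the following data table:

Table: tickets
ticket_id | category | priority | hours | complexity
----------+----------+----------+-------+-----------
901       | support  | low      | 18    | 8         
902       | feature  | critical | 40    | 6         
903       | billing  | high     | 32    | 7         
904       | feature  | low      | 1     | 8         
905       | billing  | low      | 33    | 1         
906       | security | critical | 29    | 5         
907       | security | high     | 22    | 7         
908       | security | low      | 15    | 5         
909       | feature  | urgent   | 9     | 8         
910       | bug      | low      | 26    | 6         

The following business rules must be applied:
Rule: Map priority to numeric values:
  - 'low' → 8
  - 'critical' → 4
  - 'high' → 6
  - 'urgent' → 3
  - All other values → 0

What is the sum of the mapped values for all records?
63

Step 1: Apply mapping to each record
Step 2: Count by status:
  'low': 5 records × 8 = 40
  'critical': 2 records × 4 = 8
  'high': 2 records × 6 = 12
  'urgent': 1 records × 3 = 3
Step 3: Sum all mapped values = 63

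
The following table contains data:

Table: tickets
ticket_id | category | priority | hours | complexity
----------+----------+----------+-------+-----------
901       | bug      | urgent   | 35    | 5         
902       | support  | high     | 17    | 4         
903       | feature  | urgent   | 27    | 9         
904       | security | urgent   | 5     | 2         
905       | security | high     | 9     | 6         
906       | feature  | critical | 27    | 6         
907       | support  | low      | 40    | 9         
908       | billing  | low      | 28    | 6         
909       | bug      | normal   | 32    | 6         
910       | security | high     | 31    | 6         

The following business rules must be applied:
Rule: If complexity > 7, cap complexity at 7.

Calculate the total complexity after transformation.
55

Step 1: 2 records have complexity > 7
Step 2: These records originally summed to 18
Step 3: After capping: 2 × 7 = 14
Step 4: Unaffected records sum: 41
Step 5: Final sum = 14 + 41 = 55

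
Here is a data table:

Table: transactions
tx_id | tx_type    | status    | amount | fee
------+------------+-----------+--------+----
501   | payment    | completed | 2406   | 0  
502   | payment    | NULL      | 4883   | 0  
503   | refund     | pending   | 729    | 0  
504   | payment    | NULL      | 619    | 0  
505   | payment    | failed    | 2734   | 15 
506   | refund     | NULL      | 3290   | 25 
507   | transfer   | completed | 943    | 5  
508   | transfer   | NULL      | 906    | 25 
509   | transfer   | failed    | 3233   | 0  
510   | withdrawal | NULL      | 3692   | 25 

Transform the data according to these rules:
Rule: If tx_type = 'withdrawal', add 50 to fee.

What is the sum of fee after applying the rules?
145

Step 1: Count records where tx_type = 'withdrawal': 1
Step 2: Total bonus added: 1 × 50 = 50
Step 3: Original sum of fee: 95
Step 4: Final sum = 95 + 50 = 145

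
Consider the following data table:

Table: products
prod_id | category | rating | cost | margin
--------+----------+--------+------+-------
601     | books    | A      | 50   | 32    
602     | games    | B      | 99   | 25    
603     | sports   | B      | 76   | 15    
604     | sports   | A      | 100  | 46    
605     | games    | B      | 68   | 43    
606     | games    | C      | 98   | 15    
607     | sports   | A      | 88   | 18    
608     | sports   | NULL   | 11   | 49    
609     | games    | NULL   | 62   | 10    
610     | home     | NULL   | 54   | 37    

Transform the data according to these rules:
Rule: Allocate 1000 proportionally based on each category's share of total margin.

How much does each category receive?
books: 110.34, games: 320.69, home: 127.59, sports: 441.38

Step 1: Calculate total margin = 290
Step 2: Calculate each category's proportion:
  books: 32/290 = 11.03% → 110.34
  games: 93/290 = 32.07% → 320.69
  home: 37/290 = 12.76% → 127.59
  sports: 128/290 = 44.14% → 441.38
Step 3: Verify: sum of allocations ≈ 1000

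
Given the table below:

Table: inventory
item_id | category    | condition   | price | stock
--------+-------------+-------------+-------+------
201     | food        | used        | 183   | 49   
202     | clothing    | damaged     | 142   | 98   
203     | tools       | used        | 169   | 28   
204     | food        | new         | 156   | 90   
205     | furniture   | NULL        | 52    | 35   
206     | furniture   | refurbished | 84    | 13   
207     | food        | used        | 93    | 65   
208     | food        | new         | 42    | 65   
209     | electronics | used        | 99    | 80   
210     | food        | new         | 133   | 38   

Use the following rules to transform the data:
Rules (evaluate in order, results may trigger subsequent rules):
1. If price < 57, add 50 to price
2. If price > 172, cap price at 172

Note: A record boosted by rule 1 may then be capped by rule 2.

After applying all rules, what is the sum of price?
1242

Step 1: Apply rule 1 to records with price < 57
  - 2 records get bonus of 50
  - Of these, 0 records then exceed 172 and get capped
Step 2: Apply rule 2 to records with price > 172
  - 1 records (original) are capped
Step 3: Calculate final sum = 1242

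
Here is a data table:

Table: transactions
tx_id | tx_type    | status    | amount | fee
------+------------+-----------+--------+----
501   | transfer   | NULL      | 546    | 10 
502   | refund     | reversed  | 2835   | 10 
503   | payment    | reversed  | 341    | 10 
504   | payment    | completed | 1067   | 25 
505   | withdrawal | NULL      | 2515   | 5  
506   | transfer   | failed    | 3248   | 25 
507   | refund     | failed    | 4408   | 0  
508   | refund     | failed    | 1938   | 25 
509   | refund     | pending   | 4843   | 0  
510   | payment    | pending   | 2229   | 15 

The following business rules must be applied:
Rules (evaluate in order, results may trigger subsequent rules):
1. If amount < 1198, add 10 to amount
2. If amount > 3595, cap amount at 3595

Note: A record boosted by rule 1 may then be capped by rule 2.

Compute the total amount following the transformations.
21939

Step 1: Apply rule 1 to records with amount < 1198
  - 3 records get bonus of 10
  - Of these, 0 records then exceed 3595 and get capped
Step 2: Apply rule 2 to records with amount > 3595
  - 2 records (original) are capped
Step 3: Calculate final sum = 21939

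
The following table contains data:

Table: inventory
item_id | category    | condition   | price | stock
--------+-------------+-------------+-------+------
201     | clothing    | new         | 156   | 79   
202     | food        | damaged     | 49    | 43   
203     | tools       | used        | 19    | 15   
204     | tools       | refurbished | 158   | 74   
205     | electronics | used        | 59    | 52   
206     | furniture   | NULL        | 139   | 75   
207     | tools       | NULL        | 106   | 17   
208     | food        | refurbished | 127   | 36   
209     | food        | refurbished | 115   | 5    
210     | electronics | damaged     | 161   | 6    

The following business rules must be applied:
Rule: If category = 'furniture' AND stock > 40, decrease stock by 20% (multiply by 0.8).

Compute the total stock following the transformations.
387.0

Step 1: Find records where category = 'furniture' AND stock > 40
Step 2: 1 records match, summing to 75
Step 3: After multiplier: 75 × 0.8 = 60.0
Step 4: Unaffected records sum: 327
Step 5: Final sum = 60.0 + 327 = 387.0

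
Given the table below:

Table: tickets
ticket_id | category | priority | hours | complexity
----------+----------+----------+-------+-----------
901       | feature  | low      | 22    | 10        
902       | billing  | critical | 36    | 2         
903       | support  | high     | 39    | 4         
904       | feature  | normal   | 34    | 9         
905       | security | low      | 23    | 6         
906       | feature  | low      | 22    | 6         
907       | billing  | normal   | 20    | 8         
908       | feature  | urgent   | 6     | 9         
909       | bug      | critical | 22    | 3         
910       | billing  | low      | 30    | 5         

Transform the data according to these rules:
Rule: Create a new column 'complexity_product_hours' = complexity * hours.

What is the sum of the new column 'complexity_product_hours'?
1454

Step 1: For each record, compute complexity * hours
Example calculations:
  10 * 22 = 220
  2 * 36 = 72
  4 * 39 = 156
  ...
Step 2: Sum all derived values
Step 3: Total = 1454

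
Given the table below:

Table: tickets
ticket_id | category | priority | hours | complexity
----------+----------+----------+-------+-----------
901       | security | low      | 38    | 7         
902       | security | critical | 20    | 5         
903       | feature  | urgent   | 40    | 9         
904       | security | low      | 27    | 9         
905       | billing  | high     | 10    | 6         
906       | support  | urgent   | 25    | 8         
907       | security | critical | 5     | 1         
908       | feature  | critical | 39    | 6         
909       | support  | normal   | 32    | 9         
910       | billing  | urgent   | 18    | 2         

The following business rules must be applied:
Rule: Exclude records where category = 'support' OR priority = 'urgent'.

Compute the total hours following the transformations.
139

Step 1: Find records where category = 'support' OR priority = 'urgent'
Step 2: 4 records match, summing to 115
Step 3: Original sum: 254
Step 4: Remaining sum = 254 - 115 = 139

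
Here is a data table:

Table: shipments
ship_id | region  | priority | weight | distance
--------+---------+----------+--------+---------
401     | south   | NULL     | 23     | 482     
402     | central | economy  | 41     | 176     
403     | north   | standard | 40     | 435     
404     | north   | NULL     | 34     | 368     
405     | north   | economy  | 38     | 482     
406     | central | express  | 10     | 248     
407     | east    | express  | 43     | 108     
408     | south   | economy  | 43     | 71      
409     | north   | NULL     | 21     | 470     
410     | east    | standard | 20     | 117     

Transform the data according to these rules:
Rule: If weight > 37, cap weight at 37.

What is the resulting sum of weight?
293

Step 1: 5 records have weight > 37
Step 2: These records originally summed to 205
Step 3: After capping: 5 × 37 = 185
Step 4: Unaffected records sum: 108
Step 5: Final sum = 185 + 108 = 293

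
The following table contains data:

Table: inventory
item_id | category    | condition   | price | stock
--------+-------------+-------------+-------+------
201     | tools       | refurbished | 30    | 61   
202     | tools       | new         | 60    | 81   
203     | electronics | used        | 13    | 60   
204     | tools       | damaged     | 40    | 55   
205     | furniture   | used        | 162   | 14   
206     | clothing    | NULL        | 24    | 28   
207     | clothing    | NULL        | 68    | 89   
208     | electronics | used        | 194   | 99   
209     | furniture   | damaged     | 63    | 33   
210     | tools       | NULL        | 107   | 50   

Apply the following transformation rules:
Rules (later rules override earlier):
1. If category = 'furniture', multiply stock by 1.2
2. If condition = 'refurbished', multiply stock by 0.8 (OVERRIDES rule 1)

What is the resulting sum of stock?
567.2

Step 1: Rule 2 takes priority for records with condition = 'refurbished'
  - 1 records: 61 × 0.8 = 48.8
Step 2: Rule 1 applies to remaining records with category = 'furniture'
  - 2 records: 47 × 1.2 = 56.4
Step 3: Other records unchanged: 462
Step 4: Final sum = 48.8 + 56.4 + 462 = 567.2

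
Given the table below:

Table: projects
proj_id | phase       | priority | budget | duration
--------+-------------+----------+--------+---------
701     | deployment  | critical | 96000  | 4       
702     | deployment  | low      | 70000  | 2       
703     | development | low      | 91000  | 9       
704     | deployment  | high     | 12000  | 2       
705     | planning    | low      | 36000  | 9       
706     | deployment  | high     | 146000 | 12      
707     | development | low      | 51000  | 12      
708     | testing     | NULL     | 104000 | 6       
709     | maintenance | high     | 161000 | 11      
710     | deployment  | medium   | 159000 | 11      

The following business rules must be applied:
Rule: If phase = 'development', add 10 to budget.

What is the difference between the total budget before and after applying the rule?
20

Step 1: Original sum of budget = 926000
Step 2: 2 records have phase = 'development'
Step 3: Each affected record changes by 10
Step 4: Total change = 2 × 10 = 20
Step 5: New sum = 926000 + 20 = 926020
Step 6: Difference = |926020 - 926000| = 20
        (Sum increased by 20)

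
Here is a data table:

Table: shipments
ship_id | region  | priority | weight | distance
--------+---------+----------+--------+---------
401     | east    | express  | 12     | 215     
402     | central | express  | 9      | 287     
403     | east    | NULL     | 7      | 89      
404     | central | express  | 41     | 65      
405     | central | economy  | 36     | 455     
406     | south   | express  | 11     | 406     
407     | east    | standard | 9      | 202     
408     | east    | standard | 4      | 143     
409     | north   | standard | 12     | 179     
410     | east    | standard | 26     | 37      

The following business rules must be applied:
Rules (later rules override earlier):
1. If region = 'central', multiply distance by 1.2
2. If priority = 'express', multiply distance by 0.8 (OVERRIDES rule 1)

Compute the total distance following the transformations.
1974.4

Step 1: Rule 2 takes priority for records with priority = 'express'
  - 4 records: 973 × 0.8 = 778.4
Step 2: Rule 1 applies to remaining records with region = 'central'
  - 1 records: 455 × 1.2 = 546.0
Step 3: Other records unchanged: 650
Step 4: Final sum = 778.4 + 546.0 + 650 = 1974.4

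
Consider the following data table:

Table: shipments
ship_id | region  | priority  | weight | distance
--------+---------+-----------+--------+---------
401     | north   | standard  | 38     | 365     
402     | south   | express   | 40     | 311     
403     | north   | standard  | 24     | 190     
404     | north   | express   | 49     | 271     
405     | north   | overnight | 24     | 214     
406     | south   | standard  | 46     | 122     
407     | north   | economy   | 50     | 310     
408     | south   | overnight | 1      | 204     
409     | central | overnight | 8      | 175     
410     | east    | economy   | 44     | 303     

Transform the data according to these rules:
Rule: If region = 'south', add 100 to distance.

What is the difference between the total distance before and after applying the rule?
300

Step 1: Original sum of distance = 2465
Step 2: 3 records have region = 'south'
Step 3: Each affected record changes by 100
Step 4: Total change = 3 × 100 = 300
Step 5: New sum = 2465 + 300 = 2765
Step 6: Difference = |2765 - 2465| = 300
        (Sum increased by 300)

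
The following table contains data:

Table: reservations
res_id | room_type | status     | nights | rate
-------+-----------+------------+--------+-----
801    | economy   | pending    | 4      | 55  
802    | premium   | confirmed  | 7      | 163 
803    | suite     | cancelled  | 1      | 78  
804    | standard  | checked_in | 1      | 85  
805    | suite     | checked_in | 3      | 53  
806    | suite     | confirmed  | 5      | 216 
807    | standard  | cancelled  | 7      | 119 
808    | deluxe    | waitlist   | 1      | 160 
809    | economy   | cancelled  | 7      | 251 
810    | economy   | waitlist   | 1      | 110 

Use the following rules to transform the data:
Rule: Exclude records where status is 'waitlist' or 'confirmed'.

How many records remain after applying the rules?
6

Step 1: Count records to exclude
  - 2 (waitlist) + 2 (confirmed) = 4 records
Step 2: Total records: 10
Step 3: Remaining = 10 - 4 = 6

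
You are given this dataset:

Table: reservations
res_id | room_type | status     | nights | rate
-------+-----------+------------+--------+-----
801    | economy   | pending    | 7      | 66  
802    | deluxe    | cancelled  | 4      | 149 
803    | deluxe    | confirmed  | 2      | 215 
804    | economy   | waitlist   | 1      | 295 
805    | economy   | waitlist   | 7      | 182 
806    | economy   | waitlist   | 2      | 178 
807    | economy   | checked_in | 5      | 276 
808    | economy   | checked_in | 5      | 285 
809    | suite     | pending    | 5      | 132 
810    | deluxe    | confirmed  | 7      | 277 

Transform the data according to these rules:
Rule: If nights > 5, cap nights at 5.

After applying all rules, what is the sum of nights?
39

Step 1: 3 records have nights > 5
Step 2: These records originally summed to 21
Step 3: After capping: 3 × 5 = 15
Step 4: Unaffected records sum: 24
Step 5: Final sum = 15 + 24 = 39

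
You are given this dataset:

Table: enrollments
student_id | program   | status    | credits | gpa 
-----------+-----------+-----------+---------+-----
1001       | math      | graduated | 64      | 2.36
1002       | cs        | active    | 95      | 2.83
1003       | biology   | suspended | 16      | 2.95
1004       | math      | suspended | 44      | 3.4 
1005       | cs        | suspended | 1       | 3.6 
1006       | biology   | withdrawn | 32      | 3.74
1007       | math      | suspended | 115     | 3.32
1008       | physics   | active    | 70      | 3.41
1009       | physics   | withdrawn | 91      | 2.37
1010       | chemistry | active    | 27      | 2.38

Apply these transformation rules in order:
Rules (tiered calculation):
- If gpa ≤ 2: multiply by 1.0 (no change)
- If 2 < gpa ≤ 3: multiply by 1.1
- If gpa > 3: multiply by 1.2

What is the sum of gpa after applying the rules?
35.14

Step 1: Tier 1 (gpa ≤ 2): 0 records, sum = 0 × 1.0 = 0.0
Step 2: Tier 2 (2 < gpa ≤ 3): 5 records, sum = 12.89 × 1.1 = 14.18
Step 3: Tier 3 (gpa > 3): 5 records, sum = 17.47 × 1.2 = 20.96
Step 4: Final sum = 0.0 + 14.18 + 20.96 = 35.14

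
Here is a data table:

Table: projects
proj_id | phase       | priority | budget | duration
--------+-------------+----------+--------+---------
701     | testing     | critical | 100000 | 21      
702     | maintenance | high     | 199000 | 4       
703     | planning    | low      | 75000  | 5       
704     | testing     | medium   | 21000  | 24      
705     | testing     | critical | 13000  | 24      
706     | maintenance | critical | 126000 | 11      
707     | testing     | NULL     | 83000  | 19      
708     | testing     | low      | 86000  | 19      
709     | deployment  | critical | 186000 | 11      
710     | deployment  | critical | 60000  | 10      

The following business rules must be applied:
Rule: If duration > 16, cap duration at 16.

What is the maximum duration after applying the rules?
16

Step 1: Original maximum duration = 24
Step 2: Apply cap at 16
Step 3: 5 records had duration > 16 and were capped
Step 4: Maximum after transformation = 16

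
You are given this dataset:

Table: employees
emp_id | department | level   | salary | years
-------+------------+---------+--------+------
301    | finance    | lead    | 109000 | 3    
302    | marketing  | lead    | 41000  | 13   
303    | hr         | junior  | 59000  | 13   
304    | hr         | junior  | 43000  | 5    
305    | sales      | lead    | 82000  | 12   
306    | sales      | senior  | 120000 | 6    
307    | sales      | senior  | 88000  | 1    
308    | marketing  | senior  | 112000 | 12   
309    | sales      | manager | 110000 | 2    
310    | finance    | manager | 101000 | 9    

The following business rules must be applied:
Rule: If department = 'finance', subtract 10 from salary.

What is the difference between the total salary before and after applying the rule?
20

Step 1: Original sum of salary = 865000
Step 2: 2 records have department = 'finance'
Step 3: Each affected record changes by -10
Step 4: Total change = 2 × -10 = -20
Step 5: New sum = 865000 + -20 = 864980
Step 6: Difference = |864980 - 865000| = 20
        (Sum decreased by 20)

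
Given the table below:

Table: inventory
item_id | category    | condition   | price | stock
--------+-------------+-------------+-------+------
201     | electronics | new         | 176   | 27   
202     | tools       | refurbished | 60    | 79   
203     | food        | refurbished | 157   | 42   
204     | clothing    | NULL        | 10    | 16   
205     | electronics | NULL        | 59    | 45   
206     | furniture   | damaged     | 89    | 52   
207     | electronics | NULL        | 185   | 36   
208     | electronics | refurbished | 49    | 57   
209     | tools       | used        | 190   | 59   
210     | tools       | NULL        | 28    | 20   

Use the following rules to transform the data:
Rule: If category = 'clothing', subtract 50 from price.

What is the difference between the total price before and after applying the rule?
50

Step 1: Original sum of price = 1003
Step 2: 1 records have category = 'clothing'
Step 3: Each affected record changes by -50
Step 4: Total change = 1 × -50 = -50
Step 5: New sum = 1003 + -50 = 953
Step 6: Difference = |953 - 1003| = 50
        (Sum decreased by 50)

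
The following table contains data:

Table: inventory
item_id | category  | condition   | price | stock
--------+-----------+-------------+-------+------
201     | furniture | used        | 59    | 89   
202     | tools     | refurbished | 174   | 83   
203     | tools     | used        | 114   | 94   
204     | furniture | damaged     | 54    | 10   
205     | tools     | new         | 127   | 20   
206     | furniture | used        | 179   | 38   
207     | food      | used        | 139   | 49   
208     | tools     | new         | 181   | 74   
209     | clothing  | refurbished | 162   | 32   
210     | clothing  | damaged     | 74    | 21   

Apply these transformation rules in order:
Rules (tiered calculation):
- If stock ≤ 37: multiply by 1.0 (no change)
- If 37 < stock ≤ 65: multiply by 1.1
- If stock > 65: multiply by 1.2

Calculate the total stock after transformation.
586.7

Step 1: Tier 1 (stock ≤ 37): 4 records, sum = 83 × 1.0 = 83.0
Step 2: Tier 2 (37 < stock ≤ 65): 2 records, sum = 87 × 1.1 = 95.7
Step 3: Tier 3 (stock > 65): 4 records, sum = 340 × 1.2 = 408.0
Step 4: Final sum = 83.0 + 95.7 + 408.0 = 586.7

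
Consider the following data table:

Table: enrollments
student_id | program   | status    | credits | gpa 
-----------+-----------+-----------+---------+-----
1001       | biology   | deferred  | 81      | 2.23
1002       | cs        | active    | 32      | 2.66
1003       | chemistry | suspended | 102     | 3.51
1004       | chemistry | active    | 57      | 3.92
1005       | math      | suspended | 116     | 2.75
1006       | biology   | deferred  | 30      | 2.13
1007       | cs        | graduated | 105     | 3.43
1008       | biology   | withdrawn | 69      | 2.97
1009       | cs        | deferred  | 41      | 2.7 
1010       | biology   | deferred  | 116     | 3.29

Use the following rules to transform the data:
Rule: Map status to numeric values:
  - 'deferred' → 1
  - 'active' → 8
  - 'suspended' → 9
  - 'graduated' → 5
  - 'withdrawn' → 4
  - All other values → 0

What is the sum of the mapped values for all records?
47

Step 1: Apply mapping to each record
Step 2: Count by status:
  'deferred': 4 records × 1 = 4
  'active': 2 records × 8 = 16
  'suspended': 2 records × 9 = 18
  'graduated': 1 records × 5 = 5
  'withdrawn': 1 records × 4 = 4
Step 3: Sum all mapped values = 47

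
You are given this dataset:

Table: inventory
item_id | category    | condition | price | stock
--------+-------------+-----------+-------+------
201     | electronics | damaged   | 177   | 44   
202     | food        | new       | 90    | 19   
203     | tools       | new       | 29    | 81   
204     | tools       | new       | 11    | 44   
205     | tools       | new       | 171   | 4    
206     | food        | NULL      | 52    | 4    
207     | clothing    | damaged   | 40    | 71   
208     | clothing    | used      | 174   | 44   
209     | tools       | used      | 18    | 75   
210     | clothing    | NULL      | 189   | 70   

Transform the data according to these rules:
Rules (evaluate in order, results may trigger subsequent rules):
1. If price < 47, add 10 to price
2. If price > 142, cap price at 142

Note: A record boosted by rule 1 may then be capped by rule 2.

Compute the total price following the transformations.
848

Step 1: Apply rule 1 to records with price < 47
  - 4 records get bonus of 10
  - Of these, 0 records then exceed 142 and get capped
Step 2: Apply rule 2 to records with price > 142
  - 4 records (original) are capped
Step 3: Calculate final sum = 848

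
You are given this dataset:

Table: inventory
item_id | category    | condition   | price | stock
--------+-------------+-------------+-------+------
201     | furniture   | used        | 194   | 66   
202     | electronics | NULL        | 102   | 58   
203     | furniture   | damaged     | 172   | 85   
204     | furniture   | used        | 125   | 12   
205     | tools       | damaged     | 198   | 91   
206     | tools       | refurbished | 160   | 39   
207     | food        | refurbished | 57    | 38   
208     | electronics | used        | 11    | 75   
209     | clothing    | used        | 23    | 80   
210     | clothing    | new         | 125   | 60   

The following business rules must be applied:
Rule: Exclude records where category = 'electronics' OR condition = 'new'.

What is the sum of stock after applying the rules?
411

Step 1: Find records where category = 'electronics' OR condition = 'new'
Step 2: 3 records match, summing to 193
Step 3: Original sum: 604
Step 4: Remaining sum = 604 - 193 = 411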